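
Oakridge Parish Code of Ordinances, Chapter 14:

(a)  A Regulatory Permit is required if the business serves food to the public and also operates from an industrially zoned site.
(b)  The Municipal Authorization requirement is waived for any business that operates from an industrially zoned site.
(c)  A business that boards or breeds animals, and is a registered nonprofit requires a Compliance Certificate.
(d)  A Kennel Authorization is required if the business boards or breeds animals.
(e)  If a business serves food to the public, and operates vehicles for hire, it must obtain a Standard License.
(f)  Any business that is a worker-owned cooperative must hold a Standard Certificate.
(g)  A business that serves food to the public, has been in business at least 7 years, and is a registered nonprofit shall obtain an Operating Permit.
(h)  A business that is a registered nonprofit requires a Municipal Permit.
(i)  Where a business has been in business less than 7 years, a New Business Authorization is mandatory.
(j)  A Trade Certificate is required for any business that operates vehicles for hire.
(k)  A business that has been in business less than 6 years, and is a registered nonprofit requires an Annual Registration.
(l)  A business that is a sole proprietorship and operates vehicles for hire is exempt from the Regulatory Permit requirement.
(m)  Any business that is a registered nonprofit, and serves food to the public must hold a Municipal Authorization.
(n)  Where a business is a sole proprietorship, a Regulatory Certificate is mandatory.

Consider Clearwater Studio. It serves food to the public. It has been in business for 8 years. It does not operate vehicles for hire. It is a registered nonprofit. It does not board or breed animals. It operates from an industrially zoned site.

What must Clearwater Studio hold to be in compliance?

Municipal Permit, Operating Permit, Regulatory Permit

(a) serves food to the public; operates from an industrially zoned site → Regulatory Permit required.
(b) operates from an industrially zoned site → exempt from Municipal Authorization.
(c) does not board or breed animals; is a registered nonprofit → Compliance Certificate not required.
(d) does not board or breed animals → Kennel Authorization not required.
(e) serves food to the public; does not operate vehicles for hire → Standard License not required.
(f) is a registered nonprofit (not: is a worker-owned cooperative) → Standard Certificate not required.
(g) serves food to the public; years in business 8 ≥ 7; is a registered nonprofit → Operating Permit required.
(h) is a registered nonprofit → Municipal Permit required.
(i) years in business 8 ≥ 7 → New Business Authorization not required.
(j) does not operate vehicles for hire → Trade Certificate not required.
(k) years in business 8 ≥ 6; is a registered nonprofit → Annual Registration not required.
(l) is a registered nonprofit (not: is a sole proprietorship); does not operate vehicles for hire → Regulatory Permit exemption does not apply.
(m) is a registered nonprofit; serves food to the public → Municipal Authorization required.
(n) is a registered nonprofit (not: is a sole proprietorship) → Regulatory Certificate not required.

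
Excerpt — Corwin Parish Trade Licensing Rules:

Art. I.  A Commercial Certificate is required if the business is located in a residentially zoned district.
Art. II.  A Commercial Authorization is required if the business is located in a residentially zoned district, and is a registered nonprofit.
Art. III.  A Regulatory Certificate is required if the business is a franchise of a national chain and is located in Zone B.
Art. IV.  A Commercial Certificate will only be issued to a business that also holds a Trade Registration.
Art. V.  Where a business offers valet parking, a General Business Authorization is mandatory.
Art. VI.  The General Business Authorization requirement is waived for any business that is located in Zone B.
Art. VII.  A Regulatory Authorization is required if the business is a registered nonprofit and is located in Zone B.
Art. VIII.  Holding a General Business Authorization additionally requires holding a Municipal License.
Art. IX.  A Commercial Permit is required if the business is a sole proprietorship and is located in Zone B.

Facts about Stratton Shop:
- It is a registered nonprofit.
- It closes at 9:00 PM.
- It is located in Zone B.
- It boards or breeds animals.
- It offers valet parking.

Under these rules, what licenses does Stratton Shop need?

Regulatory Authorization

Art. I. is located in Zone B (not: is located in a residentially zoned district) → Commercial Certificate not required.
Art. II. is located in Zone B (not: is located in a residentially zoned district); is a registered nonprofit → Commercial Authorization not required.
Art. III. is a registered nonprofit (not: is a franchise of a national chain); is located in Zone B → Regulatory Certificate not required.
Art. IV. Commercial Certificate is not required → no effect.
Art. V. offers valet parking → General Business Authorization required.
Art. VI. is located in Zone B → exempt from General Business Authorization.
Art. VII. is a registered nonprofit; is located in Zone B → Regulatory Authorization required.
Art. VIII. General Business Authorization is not required → no effect.
Art. IX. is a registered nonprofit (not: is a sole proprietorship); is located in Zone B → Commercial Permit not required.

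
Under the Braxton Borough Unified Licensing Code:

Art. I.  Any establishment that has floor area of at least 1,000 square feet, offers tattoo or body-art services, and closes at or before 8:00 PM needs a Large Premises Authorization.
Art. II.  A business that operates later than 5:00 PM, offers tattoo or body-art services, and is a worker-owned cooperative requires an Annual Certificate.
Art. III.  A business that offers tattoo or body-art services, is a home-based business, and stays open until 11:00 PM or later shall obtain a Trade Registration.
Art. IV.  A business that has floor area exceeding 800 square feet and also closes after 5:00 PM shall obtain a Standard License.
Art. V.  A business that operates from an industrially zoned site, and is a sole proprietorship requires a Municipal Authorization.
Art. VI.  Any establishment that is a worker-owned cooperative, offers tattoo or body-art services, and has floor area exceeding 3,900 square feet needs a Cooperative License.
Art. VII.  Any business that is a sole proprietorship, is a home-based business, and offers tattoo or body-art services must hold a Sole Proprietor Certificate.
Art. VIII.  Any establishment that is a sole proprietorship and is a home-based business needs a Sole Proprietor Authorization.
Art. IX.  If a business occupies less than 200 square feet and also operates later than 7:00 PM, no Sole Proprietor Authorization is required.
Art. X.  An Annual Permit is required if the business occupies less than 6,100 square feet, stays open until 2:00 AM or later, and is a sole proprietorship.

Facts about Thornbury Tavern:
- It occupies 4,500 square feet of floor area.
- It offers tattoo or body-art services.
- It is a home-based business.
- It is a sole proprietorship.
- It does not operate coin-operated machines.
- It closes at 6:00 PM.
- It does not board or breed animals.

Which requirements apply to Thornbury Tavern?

Large Premises Authorization, Sole Proprietor Authorization, Sole Proprietor Certificate, Standard License

Art. I. floor area 4,500 square feet ≥ 1,000 square feet; offers tattoo or body-art services; closes 6:00 PM, at/before 8:00 PM → Large Premises Authorization required.
Art. II. closes 6:00 PM, after 5:00 PM; offers tattoo or body-art services; is a sole proprietorship (not: is a worker-owned cooperative) → Annual Certificate not required.
Art. III. offers tattoo or body-art services; is a home-based business; closes 6:00 PM, at/before 11:00 PM → Trade Registration not required.
Art. IV. floor area 4,500 square feet > 800 square feet; closes 6:00 PM, after 5:00 PM → Standard License required.
Art. V. is a home-based business (not: operates from an industrially zoned site); is a sole proprietorship → Municipal Authorization not required.
Art. VI. is a sole proprietorship (not: is a worker-owned cooperative); offers tattoo or body-art services; floor area 4,500 square feet > 3,900 square feet → Cooperative License not required.
Art. VII. is a sole proprietorship; is a home-based business; offers tattoo or body-art services → Sole Proprietor Certificate required.
Art. VIII. is a sole proprietorship; is a home-based business → Sole Proprietor Authorization required.
Art. IX. floor area 4,500 square feet ≥ 200 square feet; closes 6:00 PM, at/before 7:00 PM → Sole Proprietor Authorization exemption does not apply.
Art. X. floor area 4,500 square feet < 6,100 square feet; closes 6:00 PM, at/before 2:00 AM; is a sole proprietorship → Annual Permit not required.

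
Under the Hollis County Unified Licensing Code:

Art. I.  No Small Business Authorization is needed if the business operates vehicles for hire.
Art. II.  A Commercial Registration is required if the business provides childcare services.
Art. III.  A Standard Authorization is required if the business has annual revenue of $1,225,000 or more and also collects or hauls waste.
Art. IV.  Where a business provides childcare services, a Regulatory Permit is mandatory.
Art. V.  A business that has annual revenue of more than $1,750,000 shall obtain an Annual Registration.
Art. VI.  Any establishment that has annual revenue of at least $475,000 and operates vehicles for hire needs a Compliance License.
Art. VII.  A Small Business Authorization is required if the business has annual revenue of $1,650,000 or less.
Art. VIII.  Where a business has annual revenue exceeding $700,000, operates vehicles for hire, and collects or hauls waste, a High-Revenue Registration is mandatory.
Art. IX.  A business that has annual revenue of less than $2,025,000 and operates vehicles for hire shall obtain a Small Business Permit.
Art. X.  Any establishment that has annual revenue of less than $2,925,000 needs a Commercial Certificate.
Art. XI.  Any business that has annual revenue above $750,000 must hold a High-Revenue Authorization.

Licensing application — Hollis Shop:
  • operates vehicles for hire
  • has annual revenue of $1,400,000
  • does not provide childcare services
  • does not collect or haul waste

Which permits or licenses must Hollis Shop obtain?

Commercial Certificate, Compliance License, High-Revenue Authorization, Small Business Permit

Art. I. operates vehicles for hire → exempt from Small Business Authorization.
Art. II. does not provide childcare services → Commercial Registration not required.
Art. III. revenue $1,400,000 ≥ $1,225,000; does not collect or haul waste → Standard Authorization not required.
Art. IV. does not provide childcare services → Regulatory Permit not required.
Art. V. revenue $1,400,000 ≤ $1,750,000 → Annual Registration not required.
Art. VI. revenue $1,400,000 ≥ $475,000; operates vehicles for hire → Compliance License required.
Art. VII. revenue $1,400,000 ≤ $1,650,000 → Small Business Authorization required.
Art. VIII. revenue $1,400,000 > $700,000; operates vehicles for hire; does not collect or haul waste → High-Revenue Registration not required.
Art. IX. revenue $1,400,000 < $2,025,000; operates vehicles for hire → Small Business Permit required.
Art. X. revenue $1,400,000 < $2,925,000 → Commercial Certificate required.
Art. XI. revenue $1,400,000 > $750,000 → High-Revenue Authorization required.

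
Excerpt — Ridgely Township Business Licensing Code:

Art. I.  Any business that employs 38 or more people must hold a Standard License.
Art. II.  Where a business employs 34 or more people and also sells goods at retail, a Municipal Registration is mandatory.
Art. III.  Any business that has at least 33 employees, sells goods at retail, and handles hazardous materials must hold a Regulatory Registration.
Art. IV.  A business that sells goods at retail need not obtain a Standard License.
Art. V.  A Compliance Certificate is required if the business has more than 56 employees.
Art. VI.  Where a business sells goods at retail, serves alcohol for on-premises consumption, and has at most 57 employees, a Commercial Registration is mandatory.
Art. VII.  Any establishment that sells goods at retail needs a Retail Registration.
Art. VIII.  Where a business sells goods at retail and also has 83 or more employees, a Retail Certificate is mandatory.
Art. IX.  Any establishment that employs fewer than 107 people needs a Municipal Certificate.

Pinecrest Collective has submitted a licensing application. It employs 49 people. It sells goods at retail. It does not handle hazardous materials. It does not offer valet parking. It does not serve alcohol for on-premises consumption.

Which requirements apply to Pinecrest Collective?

Art. I. employees 49 ≥ 38 → Standard License required.
Art. II. employees 49 ≥ 34; sells goods at retail → Municipal Registration required.
Art. III. employees 49 ≥ 33; sells goods at retail; does not handle hazardous materials → Regulatory Registration not required.
Art. IV. sells goods at retail → exempt from Standard License.
Art. V. employees 49 ≤ 56 → Compliance Certificate not required.
Art. VI. sells goods at retail; does not serve alcohol for on-premises consumption; employees 49 ≤ 57 → Commercial Registration not required.
Art. VII. sells goods at retail → Retail Registration required.
Art. VIII. sells goods at retail; employees 49 < 83 → Retail Certificate not required.
Art. IX. employees 49 < 107 → Municipal Certificate required.

Municipal Certificate, Municipal Registration, Retail Registration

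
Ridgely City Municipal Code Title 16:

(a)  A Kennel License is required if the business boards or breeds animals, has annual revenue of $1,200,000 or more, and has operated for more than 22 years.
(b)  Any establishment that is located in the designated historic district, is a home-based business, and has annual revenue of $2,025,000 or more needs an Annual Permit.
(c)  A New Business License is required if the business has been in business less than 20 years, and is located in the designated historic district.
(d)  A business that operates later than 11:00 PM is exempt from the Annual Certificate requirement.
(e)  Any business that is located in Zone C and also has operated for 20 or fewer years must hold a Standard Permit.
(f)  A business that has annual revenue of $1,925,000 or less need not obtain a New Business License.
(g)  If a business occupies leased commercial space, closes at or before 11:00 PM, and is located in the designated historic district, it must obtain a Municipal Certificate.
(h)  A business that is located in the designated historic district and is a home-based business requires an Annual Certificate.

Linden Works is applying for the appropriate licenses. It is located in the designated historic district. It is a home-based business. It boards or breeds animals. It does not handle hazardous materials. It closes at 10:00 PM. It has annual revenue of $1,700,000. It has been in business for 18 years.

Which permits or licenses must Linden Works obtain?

Annual Certificate

(a) boards or breeds animals; revenue $1,700,000 ≥ $1,200,000; years in business 18 ≤ 22 → Kennel License not required.
(b) is located in the designated historic district; is a home-based business; revenue $1,700,000 < $2,025,000 → Annual Permit not required.
(c) years in business 18 < 20; is located in the designated historic district → New Business License required.
(d) closes 10:00 PM, at/before 11:00 PM → Annual Certificate exemption does not apply.
(e) is located in the designated historic district (not: is located in Zone C); years in business 18 ≤ 20 → Standard Permit not required.
(f) revenue $1,700,000 ≤ $1,925,000 → exempt from New Business License.
(g) is a home-based business (not: occupies leased commercial space); closes 10:00 PM, at/before 11:00 PM; is located in the designated historic district → Municipal Certificate not required.
(h) is located in the designated historic district; is a home-based business → Annual Certificate required.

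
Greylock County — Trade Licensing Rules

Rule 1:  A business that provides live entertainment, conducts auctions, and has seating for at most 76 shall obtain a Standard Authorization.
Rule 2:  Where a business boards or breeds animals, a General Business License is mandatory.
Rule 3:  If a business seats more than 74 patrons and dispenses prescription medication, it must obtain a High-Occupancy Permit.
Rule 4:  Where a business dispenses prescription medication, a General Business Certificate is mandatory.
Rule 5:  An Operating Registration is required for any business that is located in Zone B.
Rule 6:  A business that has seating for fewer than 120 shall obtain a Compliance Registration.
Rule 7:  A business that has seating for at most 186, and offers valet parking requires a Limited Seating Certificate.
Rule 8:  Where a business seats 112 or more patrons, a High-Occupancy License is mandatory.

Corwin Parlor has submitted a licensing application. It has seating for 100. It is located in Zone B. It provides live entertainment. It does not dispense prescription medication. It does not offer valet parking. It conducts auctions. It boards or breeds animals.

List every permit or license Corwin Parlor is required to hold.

Rule 1: provides live entertainment; conducts auctions; seating 100 > 76 → Standard Authorization not required.
Rule 2: boards or breeds animals → General Business License required.
Rule 3: seating 100 > 74; does not dispense prescription medication → High-Occupancy Permit not required.
Rule 4: does not dispense prescription medication → General Business Certificate not required.
Rule 5: is located in Zone B → Operating Registration required.
Rule 6: seating 100 < 120 → Compliance Registration required.
Rule 7: seating 100 ≤ 186; does not offer valet parking → Limited Seating Certificate not required.
Rule 8: seating 100 < 112 → High-Occupancy License not required.

Compliance Registration, General Business License, Operating Registration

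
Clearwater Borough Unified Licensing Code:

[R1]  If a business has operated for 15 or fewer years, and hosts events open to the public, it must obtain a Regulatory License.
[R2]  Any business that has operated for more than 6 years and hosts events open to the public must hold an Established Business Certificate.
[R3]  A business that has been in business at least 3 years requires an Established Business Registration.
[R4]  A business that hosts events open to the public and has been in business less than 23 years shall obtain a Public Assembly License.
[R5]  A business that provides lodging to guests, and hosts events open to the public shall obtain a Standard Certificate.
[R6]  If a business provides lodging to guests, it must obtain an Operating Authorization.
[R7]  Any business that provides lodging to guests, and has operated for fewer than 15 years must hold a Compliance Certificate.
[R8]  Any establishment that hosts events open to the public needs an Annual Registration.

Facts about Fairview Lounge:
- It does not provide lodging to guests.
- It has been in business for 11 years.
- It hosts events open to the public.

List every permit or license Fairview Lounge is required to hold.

Annual Registration, Established Business Certificate, Established Business Registration, Public Assembly License, Regulatory License

[R1] years in business 11 ≤ 15; hosts events open to the public → Regulatory License required.
[R2] years in business 11 > 6; hosts events open to the public → Established Business Certificate required.
[R3] years in business 11 ≥ 3 → Established Business Registration required.
[R4] hosts events open to the public; years in business 11 < 23 → Public Assembly License required.
[R5] does not provide lodging to guests; hosts events open to the public → Standard Certificate not required.
[R6] does not provide lodging to guests → Operating Authorization not required.
[R7] does not provide lodging to guests; years in business 11 < 15 → Compliance Certificate not required.
[R8] hosts events open to the public → Annual Registration required.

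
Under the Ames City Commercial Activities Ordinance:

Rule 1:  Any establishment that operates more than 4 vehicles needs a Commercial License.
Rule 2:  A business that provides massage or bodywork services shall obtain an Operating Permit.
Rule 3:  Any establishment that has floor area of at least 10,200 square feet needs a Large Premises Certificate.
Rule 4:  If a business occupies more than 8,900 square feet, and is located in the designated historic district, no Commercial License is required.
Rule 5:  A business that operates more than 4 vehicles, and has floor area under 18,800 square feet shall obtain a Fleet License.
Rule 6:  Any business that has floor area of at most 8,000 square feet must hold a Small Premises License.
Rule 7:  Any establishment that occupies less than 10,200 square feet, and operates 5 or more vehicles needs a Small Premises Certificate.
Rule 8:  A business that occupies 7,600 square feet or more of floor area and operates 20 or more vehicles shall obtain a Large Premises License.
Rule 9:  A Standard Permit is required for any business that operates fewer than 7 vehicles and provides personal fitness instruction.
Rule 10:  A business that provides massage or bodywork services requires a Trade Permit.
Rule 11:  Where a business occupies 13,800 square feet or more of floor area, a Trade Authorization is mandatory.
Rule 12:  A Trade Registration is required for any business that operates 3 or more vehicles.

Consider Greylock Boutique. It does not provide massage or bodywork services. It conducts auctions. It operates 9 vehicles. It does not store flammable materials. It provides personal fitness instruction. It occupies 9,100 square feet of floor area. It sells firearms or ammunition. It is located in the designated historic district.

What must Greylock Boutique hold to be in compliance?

Fleet License, Small Premises Certificate, Trade Registration

Rule 1: vehicles 9 > 4 → Commercial License required.
Rule 2: does not provide massage or bodywork services → Operating Permit not required.
Rule 3: floor area 9,100 square feet < 10,200 square feet → Large Premises Certificate not required.
Rule 4: floor area 9,100 square feet > 8,900 square feet; is located in the designated historic district → exempt from Commercial License.
Rule 5: vehicles 9 > 4; floor area 9,100 square feet < 18,800 square feet → Fleet License required.
Rule 6: floor area 9,100 square feet > 8,000 square feet → Small Premises License not required.
Rule 7: floor area 9,100 square feet < 10,200 square feet; vehicles 9 ≥ 5 → Small Premises Certificate required.
Rule 8: floor area 9,100 square feet ≥ 7,600 square feet; vehicles 9 < 20 → Large Premises License not required.
Rule 9: vehicles 9 ≥ 7; provides personal fitness instruction → Standard Permit not required.
Rule 10: does not provide massage or bodywork services → Trade Permit not required.
Rule 11: floor area 9,100 square feet < 13,800 square feet → Trade Authorization not required.
Rule 12: vehicles 9 ≥ 3 → Trade Registration required.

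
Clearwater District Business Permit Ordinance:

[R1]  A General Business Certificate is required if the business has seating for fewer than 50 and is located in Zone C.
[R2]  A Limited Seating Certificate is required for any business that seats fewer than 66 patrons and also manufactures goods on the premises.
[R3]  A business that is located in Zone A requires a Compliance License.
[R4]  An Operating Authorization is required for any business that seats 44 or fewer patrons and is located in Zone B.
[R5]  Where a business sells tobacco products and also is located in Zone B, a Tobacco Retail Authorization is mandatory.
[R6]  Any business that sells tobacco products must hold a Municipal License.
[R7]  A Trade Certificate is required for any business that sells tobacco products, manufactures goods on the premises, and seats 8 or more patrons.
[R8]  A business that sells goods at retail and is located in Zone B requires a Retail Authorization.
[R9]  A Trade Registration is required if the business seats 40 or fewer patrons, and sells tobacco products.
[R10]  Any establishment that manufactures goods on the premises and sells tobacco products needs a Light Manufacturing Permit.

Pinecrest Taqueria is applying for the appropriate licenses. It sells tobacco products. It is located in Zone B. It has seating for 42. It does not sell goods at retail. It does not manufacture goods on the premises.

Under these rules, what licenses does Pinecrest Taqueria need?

Municipal License, Operating Authorization, Tobacco Retail Authorization

[R1] seating 42 < 50; is located in Zone B (not: is located in Zone C) → General Business Certificate not required.
[R2] seating 42 < 66; does not manufacture goods on the premises → Limited Seating Certificate not required.
[R3] is located in Zone B (not: is located in Zone A) → Compliance License not required.
[R4] seating 42 ≤ 44; is located in Zone B → Operating Authorization required.
[R5] sells tobacco products; is located in Zone B → Tobacco Retail Authorization required.
[R6] sells tobacco products → Municipal License required.
[R7] sells tobacco products; does not manufacture goods on the premises; seating 42 ≥ 8 → Trade Certificate not required.
[R8] does not sell goods at retail; is located in Zone B → Retail Authorization not required.
[R9] seating 42 > 40; sells tobacco products → Trade Registration not required.
[R10] does not manufacture goods on the premises; sells tobacco products → Light Manufacturing Permit not required.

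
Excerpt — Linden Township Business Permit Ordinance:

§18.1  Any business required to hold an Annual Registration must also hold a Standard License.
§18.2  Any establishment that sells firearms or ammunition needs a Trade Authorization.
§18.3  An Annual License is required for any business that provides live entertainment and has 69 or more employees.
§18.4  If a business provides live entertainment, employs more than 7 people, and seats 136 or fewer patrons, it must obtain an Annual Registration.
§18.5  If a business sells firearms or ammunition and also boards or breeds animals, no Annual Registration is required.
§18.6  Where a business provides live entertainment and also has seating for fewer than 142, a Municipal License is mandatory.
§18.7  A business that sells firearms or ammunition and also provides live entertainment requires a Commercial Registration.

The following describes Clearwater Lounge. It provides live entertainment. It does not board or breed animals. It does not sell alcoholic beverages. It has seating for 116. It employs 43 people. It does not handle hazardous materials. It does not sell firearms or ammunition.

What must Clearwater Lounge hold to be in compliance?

Annual Registration, Municipal License, Standard License

§18.1 Annual Registration is required → Standard License also required.
§18.2 does not sell firearms or ammunition → Trade Authorization not required.
§18.3 provides live entertainment; employees 43 < 69 → Annual License not required.
§18.4 provides live entertainment; employees 43 > 7; seating 116 ≤ 136 → Annual Registration required.
§18.5 does not sell firearms or ammunition; does not board or breed animals → Annual Registration exemption does not apply.
§18.6 provides live entertainment; seating 116 < 142 → Municipal License required.
§18.7 does not sell firearms or ammunition; provides live entertainment → Commercial Registration not required.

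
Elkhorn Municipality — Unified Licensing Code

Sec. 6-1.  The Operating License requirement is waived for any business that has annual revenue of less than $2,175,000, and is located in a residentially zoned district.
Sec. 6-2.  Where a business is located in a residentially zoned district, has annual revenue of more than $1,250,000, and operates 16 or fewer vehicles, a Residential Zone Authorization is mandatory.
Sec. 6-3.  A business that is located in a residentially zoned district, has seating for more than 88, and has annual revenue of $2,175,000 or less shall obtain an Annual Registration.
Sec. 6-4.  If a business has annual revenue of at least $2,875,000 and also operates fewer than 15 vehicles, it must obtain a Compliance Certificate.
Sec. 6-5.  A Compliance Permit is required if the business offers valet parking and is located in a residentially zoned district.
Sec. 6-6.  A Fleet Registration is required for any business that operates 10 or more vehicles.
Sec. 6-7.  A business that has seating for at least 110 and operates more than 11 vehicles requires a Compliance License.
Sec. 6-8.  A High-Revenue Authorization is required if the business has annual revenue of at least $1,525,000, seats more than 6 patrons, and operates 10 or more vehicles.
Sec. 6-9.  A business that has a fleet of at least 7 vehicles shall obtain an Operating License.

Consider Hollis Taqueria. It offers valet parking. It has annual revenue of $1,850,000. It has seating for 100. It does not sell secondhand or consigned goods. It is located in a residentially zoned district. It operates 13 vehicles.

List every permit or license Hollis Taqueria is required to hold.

Annual Registration, Compliance Permit, Fleet Registration, High-Revenue Authorization, Residential Zone Authorization

Sec. 6-1. revenue $1,850,000 < $2,175,000; is located in a residentially zoned district → exempt from Operating License.
Sec. 6-2. is located in a residentially zoned district; revenue $1,850,000 > $1,250,000; vehicles 13 ≤ 16 → Residential Zone Authorization required.
Sec. 6-3. is located in a residentially zoned district; seating 100 > 88; revenue $1,850,000 ≤ $2,175,000 → Annual Registration required.
Sec. 6-4. revenue $1,850,000 < $2,875,000; vehicles 13 < 15 → Compliance Certificate not required.
Sec. 6-5. offers valet parking; is located in a residentially zoned district → Compliance Permit required.
Sec. 6-6. vehicles 13 ≥ 10 → Fleet Registration required.
Sec. 6-7. seating 100 < 110; vehicles 13 > 11 → Compliance License not required.
Sec. 6-8. revenue $1,850,000 ≥ $1,525,000; seating 100 > 6; vehicles 13 ≥ 10 → High-Revenue Authorization required.
Sec. 6-9. vehicles 13 ≥ 7 → Operating License required.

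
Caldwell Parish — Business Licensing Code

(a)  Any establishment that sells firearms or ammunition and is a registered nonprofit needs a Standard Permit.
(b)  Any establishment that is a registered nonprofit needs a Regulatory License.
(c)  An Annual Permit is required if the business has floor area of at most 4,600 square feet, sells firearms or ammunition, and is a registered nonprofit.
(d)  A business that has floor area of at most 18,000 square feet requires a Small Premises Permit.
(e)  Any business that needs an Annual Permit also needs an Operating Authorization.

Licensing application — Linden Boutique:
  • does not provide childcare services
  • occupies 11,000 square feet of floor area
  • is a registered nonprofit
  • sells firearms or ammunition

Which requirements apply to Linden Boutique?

Regulatory License, Small Premises Permit, Standard Permit

(a) sells firearms or ammunition; is a registered nonprofit → Standard Permit required.
(b) is a registered nonprofit → Regulatory License required.
(c) floor area 11,000 square feet > 4,600 square feet; sells firearms or ammunition; is a registered nonprofit → Annual Permit not required.
(d) floor area 11,000 square feet ≤ 18,000 square feet → Small Premises Permit required.
(e) Annual Permit is not required → no effect.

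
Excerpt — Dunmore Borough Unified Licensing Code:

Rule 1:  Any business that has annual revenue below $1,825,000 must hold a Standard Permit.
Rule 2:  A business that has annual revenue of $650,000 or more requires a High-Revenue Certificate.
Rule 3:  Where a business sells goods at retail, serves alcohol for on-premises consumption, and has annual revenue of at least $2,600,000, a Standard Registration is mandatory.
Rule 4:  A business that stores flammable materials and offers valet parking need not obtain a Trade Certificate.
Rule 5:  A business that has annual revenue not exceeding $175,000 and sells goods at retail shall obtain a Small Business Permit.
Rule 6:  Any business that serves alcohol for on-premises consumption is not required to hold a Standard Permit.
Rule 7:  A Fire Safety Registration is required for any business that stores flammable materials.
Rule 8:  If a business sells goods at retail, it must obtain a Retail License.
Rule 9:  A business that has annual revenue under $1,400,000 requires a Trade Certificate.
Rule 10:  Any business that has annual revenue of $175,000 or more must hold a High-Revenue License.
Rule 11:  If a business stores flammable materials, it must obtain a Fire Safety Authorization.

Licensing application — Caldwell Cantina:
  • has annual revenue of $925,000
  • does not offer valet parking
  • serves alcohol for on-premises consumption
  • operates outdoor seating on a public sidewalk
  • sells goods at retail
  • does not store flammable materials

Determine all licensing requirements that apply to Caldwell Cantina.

Rule 1: revenue $925,000 < $1,825,000 → Standard Permit required.
Rule 2: revenue $925,000 ≥ $650,000 → High-Revenue Certificate required.
Rule 3: sells goods at retail; serves alcohol for on-premises consumption; revenue $925,000 < $2,600,000 → Standard Registration not required.
Rule 4: does not store flammable materials; does not offer valet parking → Trade Certificate exemption does not apply.
Rule 5: revenue $925,000 > $175,000; sells goods at retail → Small Business Permit not required.
Rule 6: serves alcohol for on-premises consumption → exempt from Standard Permit.
Rule 7: does not store flammable materials → Fire Safety Registration not required.
Rule 8: sells goods at retail → Retail License required.
Rule 9: revenue $925,000 < $1,400,000 → Trade Certificate required.
Rule 10: revenue $925,000 ≥ $175,000 → High-Revenue License required.
Rule 11: does not store flammable materials → Fire Safety Authorization not required.

High-Revenue Certificate, High-Revenue License, Retail License, Trade Certificate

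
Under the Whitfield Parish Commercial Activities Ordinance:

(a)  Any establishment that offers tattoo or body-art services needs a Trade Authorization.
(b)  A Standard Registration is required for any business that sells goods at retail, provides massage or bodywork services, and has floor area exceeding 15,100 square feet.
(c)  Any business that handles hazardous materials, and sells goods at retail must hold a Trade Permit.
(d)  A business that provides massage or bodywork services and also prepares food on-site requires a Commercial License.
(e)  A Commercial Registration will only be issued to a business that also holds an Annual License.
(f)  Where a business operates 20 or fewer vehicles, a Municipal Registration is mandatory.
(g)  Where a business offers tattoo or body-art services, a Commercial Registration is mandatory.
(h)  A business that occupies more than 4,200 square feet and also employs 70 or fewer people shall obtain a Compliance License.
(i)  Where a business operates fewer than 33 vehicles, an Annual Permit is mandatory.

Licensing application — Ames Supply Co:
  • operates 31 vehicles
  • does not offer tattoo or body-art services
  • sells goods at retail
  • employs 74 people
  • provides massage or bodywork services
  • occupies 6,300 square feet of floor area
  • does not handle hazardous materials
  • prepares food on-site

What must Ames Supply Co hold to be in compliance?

Annual Permit, Commercial License

(a) does not offer tattoo or body-art services → Trade Authorization not required.
(b) sells goods at retail; provides massage or bodywork services; floor area 6,300 square feet ≤ 15,100 square feet → Standard Registration not required.
(c) does not handle hazardous materials; sells goods at retail → Trade Permit not required.
(d) provides massage or bodywork services; prepares food on-site → Commercial License required.
(e) Commercial Registration is not required → no effect.
(f) vehicles 31 > 20 → Municipal Registration not required.
(g) does not offer tattoo or body-art services → Commercial Registration not required.
(h) floor area 6,300 square feet > 4,200 square feet; employees 74 > 70 → Compliance License not required.
(i) vehicles 31 < 33 → Annual Permit required.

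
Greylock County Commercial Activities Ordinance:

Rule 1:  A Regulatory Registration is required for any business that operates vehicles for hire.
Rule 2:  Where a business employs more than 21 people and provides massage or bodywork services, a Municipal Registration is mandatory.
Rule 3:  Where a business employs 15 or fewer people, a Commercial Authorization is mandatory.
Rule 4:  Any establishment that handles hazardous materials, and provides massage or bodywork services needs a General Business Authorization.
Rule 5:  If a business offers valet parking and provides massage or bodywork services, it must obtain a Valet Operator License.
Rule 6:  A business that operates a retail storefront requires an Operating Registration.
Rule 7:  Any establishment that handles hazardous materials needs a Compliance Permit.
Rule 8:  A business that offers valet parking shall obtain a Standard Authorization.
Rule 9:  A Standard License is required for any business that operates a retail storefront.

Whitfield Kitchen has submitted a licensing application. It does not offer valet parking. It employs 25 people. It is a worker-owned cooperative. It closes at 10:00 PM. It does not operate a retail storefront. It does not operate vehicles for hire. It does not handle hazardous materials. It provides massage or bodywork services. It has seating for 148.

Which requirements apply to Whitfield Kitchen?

Rule 1: does not operate vehicles for hire → Regulatory Registration not required.
Rule 2: employees 25 > 21; provides massage or bodywork services → Municipal Registration required.
Rule 3: employees 25 > 15 → Commercial Authorization not required.
Rule 4: does not handle hazardous materials; provides massage or bodywork services → General Business Authorization not required.
Rule 5: does not offer valet parking; provides massage or bodywork services → Valet Operator License not required.
Rule 6: does not operate a retail storefront → Operating Registration not required.
Rule 7: does not handle hazardous materials → Compliance Permit not required.
Rule 8: does not offer valet parking → Standard Authorization not required.
Rule 9: does not operate a retail storefront → Standard License not required.

Municipal Registration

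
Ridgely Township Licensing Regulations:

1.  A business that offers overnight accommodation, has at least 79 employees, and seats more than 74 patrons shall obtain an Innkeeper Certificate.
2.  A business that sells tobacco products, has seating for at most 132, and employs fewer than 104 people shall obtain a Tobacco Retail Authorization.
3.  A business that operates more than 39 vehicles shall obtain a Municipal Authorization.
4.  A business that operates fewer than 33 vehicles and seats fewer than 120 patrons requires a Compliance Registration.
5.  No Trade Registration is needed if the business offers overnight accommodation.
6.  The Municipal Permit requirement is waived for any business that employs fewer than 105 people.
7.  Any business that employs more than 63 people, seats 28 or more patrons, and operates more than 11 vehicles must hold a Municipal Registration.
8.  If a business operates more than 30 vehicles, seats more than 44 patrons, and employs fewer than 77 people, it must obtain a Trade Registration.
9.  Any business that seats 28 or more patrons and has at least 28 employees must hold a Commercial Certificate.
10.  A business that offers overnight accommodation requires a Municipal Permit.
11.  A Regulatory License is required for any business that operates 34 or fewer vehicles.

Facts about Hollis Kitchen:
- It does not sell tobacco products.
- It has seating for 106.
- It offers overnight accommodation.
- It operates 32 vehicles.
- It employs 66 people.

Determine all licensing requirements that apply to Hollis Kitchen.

Commercial Certificate, Compliance Registration, Municipal Registration, Regulatory License

1. offers overnight accommodation; employees 66 < 79; seating 106 > 74 → Innkeeper Certificate not required.
2. does not sell tobacco products; seating 106 ≤ 132; employees 66 < 104 → Tobacco Retail Authorization not required.
3. vehicles 32 ≤ 39 → Municipal Authorization not required.
4. vehicles 32 < 33; seating 106 < 120 → Compliance Registration required.
5. offers overnight accommodation → exempt from Trade Registration.
6. employees 66 < 105 → exempt from Municipal Permit.
7. employees 66 > 63; seating 106 ≥ 28; vehicles 32 > 11 → Municipal Registration required.
8. vehicles 32 > 30; seating 106 > 44; employees 66 < 77 → Trade Registration required.
9. seating 106 ≥ 28; employees 66 ≥ 28 → Commercial Certificate required.
10. offers overnight accommodation → Municipal Permit required.
11. vehicles 32 ≤ 34 → Regulatory License required.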